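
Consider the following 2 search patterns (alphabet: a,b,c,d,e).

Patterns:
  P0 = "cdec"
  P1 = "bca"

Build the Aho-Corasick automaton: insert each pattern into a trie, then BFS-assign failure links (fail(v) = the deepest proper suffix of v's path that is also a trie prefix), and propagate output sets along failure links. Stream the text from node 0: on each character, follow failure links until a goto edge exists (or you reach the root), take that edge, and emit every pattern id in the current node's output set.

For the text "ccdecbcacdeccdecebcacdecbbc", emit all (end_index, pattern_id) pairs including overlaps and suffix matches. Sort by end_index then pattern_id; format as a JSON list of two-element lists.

Build automaton:
Trie nodes:
  n0 'ε': b→5 c→1
  n1 'c': d→2
  n2 'cd': e→3
  n3 'cde': c→4
  n4 'cdec': ·  ←P0
  n5 'b': c→6
  n6 'bc': a→7
  n7 'bca': ·  ←P1

Failure links (BFS by depth):
  n1('c'): parent n0 fail=0; on 'c' 0 → fail=0;  out ∅∪∅=∅
  n5('b'): parent n0 fail=0; on 'b' 0 → fail=0;  out ∅∪∅=∅
  n2('cd'): parent n1 fail=0; on 'd' 0 → fail=0;  out ∅∪∅=∅
  n6('bc'): parent n5 fail=0; on 'c' 0 → fail=1;  out ∅∪∅=∅
  n3('cde'): parent n2 fail=0; on 'e' 0 → fail=0;  out ∅∪∅=∅
  n7('bca'): parent n6 fail=1; on 'a' 1→0 → fail=0;  out {1}∪∅={1}
  n4('cdec'): parent n3 fail=0; on 'c' 0 → fail=1;  out {0}∪∅={0}

Text stream:
[0] read 'c'  n0⇒n1
[1] read 'c'  n1⇒n1 ·f
[2] read 'd'  n1⇒n2
[3] read 'e'  n2⇒n3
[4] read 'c'  n3⇒n4  → match P0@[1:4]
[5] read 'b'  n4⇒n5 ·f
[6] read 'c'  n5⇒n6
[7] read 'a'  n6⇒n7  → match P1@[5:7]
[8] read 'c'  n7⇒n1 ·f
[9] read 'd'  n1⇒n2
[10] read 'e'  n2⇒n3
[11] read 'c'  n3⇒n4  → match P0@[8:11]
[12] read 'c'  n4⇒n1 ·f
[13] read 'd'  n1⇒n2
[14] read 'e'  n2⇒n3
[15] read 'c'  n3⇒n4  → match P0@[12:15]
[16] read 'e'  n4⇒n0 ·f
[17] read 'b'  n0⇒n5
[18] read 'c'  n5⇒n6
[19] read 'a'  n6⇒n7  → match P1@[17:19]
[20] read 'c'  n7⇒n1 ·f
[21] read 'd'  n1⇒n2
[22] read 'e'  n2⇒n3
[23] read 'c'  n3⇒n4  → match P0@[20:23]
[24] read 'b'  n4⇒n5 ·f
[25] read 'b'  n5⇒n5 ·f
[26] read 'c'  n5⇒n6

Matches: [[4,0],[7,1],[11,0],[15,0],[19,1],[23,0]]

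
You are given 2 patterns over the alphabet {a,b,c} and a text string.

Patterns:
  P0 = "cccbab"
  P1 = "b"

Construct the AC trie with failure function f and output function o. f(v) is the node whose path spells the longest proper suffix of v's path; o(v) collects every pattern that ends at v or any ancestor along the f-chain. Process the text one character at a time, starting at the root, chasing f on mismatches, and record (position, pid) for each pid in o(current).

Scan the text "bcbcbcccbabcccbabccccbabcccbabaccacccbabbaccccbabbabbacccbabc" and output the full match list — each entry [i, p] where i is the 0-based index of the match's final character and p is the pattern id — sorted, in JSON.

Build:
Trie nodes:
  0='ε' goto b→7 c→1
  1='c' goto c→2
  2='cc' goto c→3
  3='ccc' goto b→4
  4='cccb' goto a→5
  5='cccba' goto b→6
  6='cccbab' goto ·  ←P0
  7='b' goto ·  ←P1

Failure links (BFS by depth):
  n1('c'): parent n0 fail=0; on 'c' 0 → fail=0;  out ∅∪∅=∅
  n7('b'): parent n0 fail=0; on 'b' 0 → fail=0;  out {1}∪∅={1}
  n2('cc'): parent n1 fail=0; on 'c' 0 → fail=1;  out ∅∪∅=∅
  n3('ccc'): parent n2 fail=1; on 'c' 1 → fail=2;  out ∅∪∅=∅
  n4('cccb'): parent n3 fail=2; on 'b' 2→1→0 → fail=7;  out ∅∪{1}={1}
  n5('cccba'): parent n4 fail=7; on 'a' 7→0 → fail=0;  out ∅∪∅=∅
  n6('cccbab'): parent n5 fail=0; on 'b' 0 → fail=7;  out {0}∪{1}={0,1}

Scan:
pos 0 'b': at 7  → match P1@[0:0]
pos 1 'c': at 1 (via fail)
pos 2 'b': at 7 (via fail)  → match P1@[2:2]
pos 3 'c': at 1 (via fail)
pos 4 'b': at 7 (via fail)  → match P1@[4:4]
pos 5 'c': at 1 (via fail)
pos 6 'c': at 2
pos 7 'c': at 3
pos 8 'b': at 4  → match P1@[8:8]
pos 9 'a': at 5
pos 10 'b': at 6  → match P0@[5:10],P1@[10:10]
pos 11 'c': at 1 (via fail)
pos 12 'c': at 2
pos 13 'c': at 3
pos 14 'b': at 4  → match P1@[14:14]
pos 15 'a': at 5
pos 16 'b': at 6  → match P0@[11:16],P1@[16:16]
pos 17 'c': at 1 (via fail)
pos 18 'c': at 2
pos 19 'c': at 3
pos 20 'c': at 3 (via fail)
pos 21 'b': at 4  → match P1@[21:21]
pos 22 'a': at 5
pos 23 'b': at 6  → match P0@[18:23],P1@[23:23]
pos 24 'c': at 1 (via fail)
pos 25 'c': at 2
pos 26 'c': at 3
pos 27 'b': at 4  → match P1@[27:27]
pos 28 'a': at 5
pos 29 'b': at 6  → match P0@[24:29],P1@[29:29]
pos 30 'a': at 0 (via fail)
pos 31 'c': at 1
pos 32 'c': at 2
pos 33 'a': at 0 (via fail)
pos 34 'c': at 1
pos 35 'c': at 2
pos 36 'c': at 3
pos 37 'b': at 4  → match P1@[37:37]
pos 38 'a': at 5
pos 39 'b': at 6  → match P0@[34:39],P1@[39:39]
pos 40 'b': at 7 (via fail)  → match P1@[40:40]
pos 41 'a': at 0 (via fail)
pos 42 'c': at 1
pos 43 'c': at 2
pos 44 'c': at 3
pos 45 'c': at 3 (via fail)
pos 46 'b': at 4  → match P1@[46:46]
pos 47 'a': at 5
pos 48 'b': at 6  → match P0@[43:48],P1@[48:48]
pos 49 'b': at 7 (via fail)  → match P1@[49:49]
pos 50 'a': at 0 (via fail)
pos 51 'b': at 7  → match P1@[51:51]
pos 52 'b': at 7 (via fail)  → match P1@[52:52]
pos 53 'a': at 0 (via fail)
pos 54 'c': at 1
pos 55 'c': at 2
pos 56 'c': at 3
pos 57 'b': at 4  → match P1@[57:57]
pos 58 'a': at 5
pos 59 'b': at 6  → match P0@[54:59],P1@[59:59]
pos 60 'c': at 1 (via fail)

All matches (sorted): [[0,1],[2,1],[4,1],[8,1],[10,0],[10,1],[14,1],[16,0],[16,1],[21,1],[23,0],[23,1],[27,1],[29,0],[29,1],[37,1],[39,0],[39,1],[40,1],[46,1],[48,0],[48,1],[49,1],[51,1],[52,1],[57,1],[59,0],[59,1]]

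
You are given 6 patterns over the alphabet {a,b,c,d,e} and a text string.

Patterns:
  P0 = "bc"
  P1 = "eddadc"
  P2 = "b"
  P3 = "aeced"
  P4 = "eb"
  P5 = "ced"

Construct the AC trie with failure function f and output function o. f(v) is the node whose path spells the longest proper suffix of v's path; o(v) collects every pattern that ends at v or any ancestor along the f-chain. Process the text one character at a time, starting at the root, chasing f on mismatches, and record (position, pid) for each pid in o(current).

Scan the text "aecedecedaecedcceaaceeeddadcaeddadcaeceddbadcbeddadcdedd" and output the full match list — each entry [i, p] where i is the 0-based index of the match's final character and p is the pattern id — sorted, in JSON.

Build:
Trie (insert patterns):
  0='ε' goto a→9 b→1 c→15 e→3
  1='b' goto c→2  [P2 ends]
  2='bc' goto ·  [P0 ends]
  3='e' goto b→14 d→4
  4='ed' goto d→5
  5='edd' goto a→6
  6='edda' goto d→7
  7='eddad' goto c→8
  8='eddadc' goto ·  [P1 ends]
  9='a' goto e→10
  10='ae' goto c→11
  11='aec' goto e→12
  12='aece' goto d→13
  13='aeced' goto ·  [P3 ends]
  14='eb' goto ·  [P4 ends]
  15='c' goto e→16
  16='ce' goto d→17
  17='ced' goto ·  [P5 ends]

BFS fail/out derivation:
  n1('b'): parent n0 fail=0; on 'b' 0 → fail=0;  out {2}∪∅={2}
  n3('e'): parent n0 fail=0; on 'e' 0 → fail=0;  out ∅∪∅=∅
  n9('a'): parent n0 fail=0; on 'a' 0 → fail=0;  out ∅∪∅=∅
  n15('c'): parent n0 fail=0; on 'c' 0 → fail=0;  out ∅∪∅=∅
  n2('bc'): parent n1 fail=0; on 'c' 0 → fail=15;  out {0}∪∅={0}
  n4('ed'): parent n3 fail=0; on 'd' 0 → fail=0;  out ∅∪∅=∅
  n10('ae'): parent n9 fail=0; on 'e' 0 → fail=3;  out ∅∪∅=∅
  n14('eb'): parent n3 fail=0; on 'b' 0 → fail=1;  out {4}∪{2}={2,4}
  n16('ce'): parent n15 fail=0; on 'e' 0 → fail=3;  out ∅∪∅=∅
  n5('edd'): parent n4 fail=0; on 'd' 0 → fail=0;  out ∅∪∅=∅
  n11('aec'): parent n10 fail=3; on 'c' 3→0 → fail=15;  out ∅∪∅=∅
  n17('ced'): parent n16 fail=3; on 'd' 3 → fail=4;  out {5}∪∅={5}
  n6('edda'): parent n5 fail=0; on 'a' 0 → fail=9;  out ∅∪∅=∅
  n12('aece'): parent n11 fail=15; on 'e' 15 → fail=16;  out ∅∪∅=∅
  n7('eddad'): parent n6 fail=9; on 'd' 9→0 → fail=0;  out ∅∪∅=∅
  n13('aeced'): parent n12 fail=16; on 'd' 16 → fail=17;  out {3}∪{5}={3,5}
  n8('eddadc'): parent n7 fail=0; on 'c' 0 → fail=15;  out {1}∪∅={1}

Scan:
[0] read 'a'  n0⇒n9
[1] read 'e'  n9⇒n10
[2] read 'c'  n10⇒n11
[3] read 'e'  n11⇒n12
[4] read 'd'  n12⇒n13  → match P3@[0:4],P5@[2:4]
[5] read 'e'  n13⇒n3 ·f
[6] read 'c'  n3⇒n15 ·f
[7] read 'e'  n15⇒n16
[8] read 'd'  n16⇒n17  → match P5@[6:8]
[9] read 'a'  n17⇒n9 ·f
[10] read 'e'  n9⇒n10
[11] read 'c'  n10⇒n11
[12] read 'e'  n11⇒n12
[13] read 'd'  n12⇒n13  → match P3@[9:13],P5@[11:13]
[14] read 'c'  n13⇒n15 ·f
[15] read 'c'  n15⇒n15 ·f
[16] read 'e'  n15⇒n16
[17] read 'a'  n16⇒n9 ·f
[18] read 'a'  n9⇒n9 ·f
[19] read 'c'  n9⇒n15 ·f
[20] read 'e'  n15⇒n16
[21] read 'e'  n16⇒n3 ·f
[22] read 'e'  n3⇒n3 ·f
[23] read 'd'  n3⇒n4
[24] read 'd'  n4⇒n5
[25] read 'a'  n5⇒n6
[26] read 'd'  n6⇒n7
[27] read 'c'  n7⇒n8  → match P1@[22:27]
[28] read 'a'  n8⇒n9 ·f
[29] read 'e'  n9⇒n10
[30] read 'd'  n10⇒n4 ·f
[31] read 'd'  n4⇒n5
[32] read 'a'  n5⇒n6
[33] read 'd'  n6⇒n7
[34] read 'c'  n7⇒n8  → match P1@[29:34]
[35] read 'a'  n8⇒n9 ·f
[36] read 'e'  n9⇒n10
[37] read 'c'  n10⇒n11
[38] read 'e'  n11⇒n12
[39] read 'd'  n12⇒n13  → match P3@[35:39],P5@[37:39]
[40] read 'd'  n13⇒n5 ·f
[41] read 'b'  n5⇒n1 ·f  → match P2@[41:41]
[42] read 'a'  n1⇒n9 ·f
[43] read 'd'  n9⇒n0 ·f
[44] read 'c'  n0⇒n15
[45] read 'b'  n15⇒n1 ·f  → match P2@[45:45]
[46] read 'e'  n1⇒n3 ·f
[47] read 'd'  n3⇒n4
[48] read 'd'  n4⇒n5
[49] read 'a'  n5⇒n6
[50] read 'd'  n6⇒n7
[51] read 'c'  n7⇒n8  → match P1@[46:51]
[52] read 'd'  n8⇒n0 ·f
[53] read 'e'  n0⇒n3
[54] read 'd'  n3⇒n4
[55] read 'd'  n4⇒n5

Result: [[4,3],[4,5],[8,5],[13,3],[13,5],[27,1],[34,1],[39,3],[39,5],[41,2],[45,2],[51,1]]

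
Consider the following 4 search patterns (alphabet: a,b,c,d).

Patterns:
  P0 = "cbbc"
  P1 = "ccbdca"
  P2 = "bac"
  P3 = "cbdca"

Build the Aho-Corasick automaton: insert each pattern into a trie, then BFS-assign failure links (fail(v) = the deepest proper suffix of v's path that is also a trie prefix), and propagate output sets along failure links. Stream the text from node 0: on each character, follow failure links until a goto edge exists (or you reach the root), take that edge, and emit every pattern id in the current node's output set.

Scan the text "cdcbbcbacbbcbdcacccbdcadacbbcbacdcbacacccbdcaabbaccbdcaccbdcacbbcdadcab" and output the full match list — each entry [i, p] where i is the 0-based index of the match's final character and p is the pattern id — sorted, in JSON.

Construct AC machine:
Trie nodes:
  0='ε' goto b→10 c→1
  1='c' goto b→2 c→5
  2='cb' goto b→3 d→13
  3='cbb' goto c→4
  4='cbbc' goto ·  [P0 ends]
  5='cc' goto b→6
  6='ccb' goto d→7
  7='ccbd' goto c→8
  8='ccbdc' goto a→9
  9='ccbdca' goto ·  [P1 ends]
  10='b' goto a→11
  11='ba' goto c→12
  12='bac' goto ·  [P2 ends]
  13='cbd' goto c→14
  14='cbdc' goto a→15
  15='cbdca' goto ·  [P3 ends]

BFS fail/out derivation:
  n1('c'): parent n0 fail=0; on 'c' 0 → fail=0;  out ∅∪∅=∅
  n10('b'): parent n0 fail=0; on 'b' 0 → fail=0;  out ∅∪∅=∅
  n2('cb'): parent n1 fail=0; on 'b' 0 → fail=10;  out ∅∪∅=∅
  n5('cc'): parent n1 fail=0; on 'c' 0 → fail=1;  out ∅∪∅=∅
  n11('ba'): parent n10 fail=0; on 'a' 0 → fail=0;  out ∅∪∅=∅
  n3('cbb'): parent n2 fail=10; on 'b' 10→0 → fail=10;  out ∅∪∅=∅
  n6('ccb'): parent n5 fail=1; on 'b' 1 → fail=2;  out ∅∪∅=∅
  n12('bac'): parent n11 fail=0; on 'c' 0 → fail=1;  out {2}∪∅={2}
  n13('cbd'): parent n2 fail=10; on 'd' 10→0 → fail=0;  out ∅∪∅=∅
  n4('cbbc'): parent n3 fail=10; on 'c' 10→0 → fail=1;  out {0}∪∅={0}
  n7('ccbd'): parent n6 fail=2; on 'd' 2 → fail=13;  out ∅∪∅=∅
  n14('cbdc'): parent n13 fail=0; on 'c' 0 → fail=1;  out ∅∪∅=∅
  n8('ccbdc'): parent n7 fail=13; on 'c' 13 → fail=14;  out ∅∪∅=∅
  n15('cbdca'): parent n14 fail=1; on 'a' 1→0 → fail=0;  out {3}∪∅={3}
  n9('ccbdca'): parent n8 fail=14; on 'a' 14 → fail=15;  out {1}∪{3}={1,3}

Scan:
i=0 'c': node 0→1
i=1 'd': node 1→0 ·f
i=2 'c': node 0→1
i=3 'b': node 1→2
i=4 'b': node 2→3
i=5 'c': node 3→4  ** P0@[2:5]
i=6 'b': node 4→2 ·f
i=7 'a': node 2→11 ·f
i=8 'c': node 11→12  ** P2@[6:8]
i=9 'b': node 12→2 ·f
i=10 'b': node 2→3
i=11 'c': node 3→4  ** P0@[8:11]
i=12 'b': node 4→2 ·f
i=13 'd': node 2→13
i=14 'c': node 13→14
i=15 'a': node 14→15  ** P3@[11:15]
i=16 'c': node 15→1 ·f
i=17 'c': node 1→5
i=18 'c': node 5→5 ·f
i=19 'b': node 5→6
i=20 'd': node 6→7
i=21 'c': node 7→8
i=22 'a': node 8→9  ** P1@[17:22],P3@[18:22]
i=23 'd': node 9→0 ·f
i=24 'a': node 0→0
i=25 'c': node 0→1
i=26 'b': node 1→2
i=27 'b': node 2→3
i=28 'c': node 3→4  ** P0@[25:28]
i=29 'b': node 4→2 ·f
i=30 'a': node 2→11 ·f
i=31 'c': node 11→12  ** P2@[29:31]
i=32 'd': node 12→0 ·f
i=33 'c': node 0→1
i=34 'b': node 1→2
i=35 'a': node 2→11 ·f
i=36 'c': node 11→12  ** P2@[34:36]
i=37 'a': node 12→0 ·f
i=38 'c': node 0→1
i=39 'c': node 1→5
i=40 'c': node 5→5 ·f
i=41 'b': node 5→6
i=42 'd': node 6→7
i=43 'c': node 7→8
i=44 'a': node 8→9  ** P1@[39:44],P3@[40:44]
i=45 'a': node 9→0 ·f
i=46 'b': node 0→10
i=47 'b': node 10→10 ·f
i=48 'a': node 10→11
i=49 'c': node 11→12  ** P2@[47:49]
i=50 'c': node 12→5 ·f
i=51 'b': node 5→6
i=52 'd': node 6→7
i=53 'c': node 7→8
i=54 'a': node 8→9  ** P1@[49:54],P3@[50:54]
i=55 'c': node 9→1 ·f
i=56 'c': node 1→5
i=57 'b': node 5→6
i=58 'd': node 6→7
i=59 'c': node 7→8
i=60 'a': node 8→9  ** P1@[55:60],P3@[56:60]
i=61 'c': node 9→1 ·f
i=62 'b': node 1→2
i=63 'b': node 2→3
i=64 'c': node 3→4  ** P0@[61:64]
i=65 'd': node 4→0 ·f
i=66 'a': node 0→0
i=67 'd': node 0→0
i=68 'c': node 0→1
i=69 'a': node 1→0 ·f
i=70 'b': node 0→10

Result: [[5,0],[8,2],[11,0],[15,3],[22,1],[22,3],[28,0],[31,2],[36,2],[44,1],[44,3],[49,2],[54,1],[54,3],[60,1],[60,3],[64,0]]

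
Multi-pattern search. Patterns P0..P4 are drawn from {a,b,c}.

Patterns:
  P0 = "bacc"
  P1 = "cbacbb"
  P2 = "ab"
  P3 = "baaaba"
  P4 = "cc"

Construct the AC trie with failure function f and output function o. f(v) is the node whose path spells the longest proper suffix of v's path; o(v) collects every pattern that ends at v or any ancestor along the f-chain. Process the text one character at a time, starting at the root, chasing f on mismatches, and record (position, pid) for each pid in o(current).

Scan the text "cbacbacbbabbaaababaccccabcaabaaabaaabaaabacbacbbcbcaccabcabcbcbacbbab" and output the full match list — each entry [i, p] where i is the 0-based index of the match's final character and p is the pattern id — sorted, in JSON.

Construct AC machine:
Trie (insert patterns):
  0='ε' goto a→11 b→1 c→5
  1='b' goto a→2
  2='ba' goto a→13 c→3
  3='bac' goto c→4
  4='bacc' goto ·  [P0 ends]
  5='c' goto b→6 c→17
  6='cb' goto a→7
  7='cba' goto c→8
  8='cbac' goto b→9
  9='cbacb' goto b→10
  10='cbacbb' goto ·  [P1 ends]
  11='a' goto b→12
  12='ab' goto ·  [P2 ends]
  13='baa' goto a→14
  14='baaa' goto b→15
  15='baaab' goto a→16
  16='baaaba' goto ·  [P3 ends]
  17='cc' goto ·  [P4 ends]

BFS fail/out derivation:
  fail(1) 'b': from fail(0)=0 chase 'b': 0 ⇒ 0;  out=∅∪out(0)=∅
  fail(5) 'c': from fail(0)=0 chase 'c': 0 ⇒ 0;  out=∅∪out(0)=∅
  fail(11) 'a': from fail(0)=0 chase 'a': 0 ⇒ 0;  out=∅∪out(0)=∅
  fail(2) 'ba': from fail(1)=0 chase 'a': 0 ⇒ 11;  out=∅∪out(11)=∅
  fail(6) 'cb': from fail(5)=0 chase 'b': 0 ⇒ 1;  out=∅∪out(1)=∅
  fail(12) 'ab': from fail(11)=0 chase 'b': 0 ⇒ 1;  out={2}∪out(1)={2}
  fail(17) 'cc': from fail(5)=0 chase 'c': 0 ⇒ 5;  out={4}∪out(5)={4}
  fail(3) 'bac': from fail(2)=11 chase 'c': 11→0 ⇒ 5;  out=∅∪out(5)=∅
  fail(7) 'cba': from fail(6)=1 chase 'a': 1 ⇒ 2;  out=∅∪out(2)=∅
  fail(13) 'baa': from fail(2)=11 chase 'a': 11→0 ⇒ 11;  out=∅∪out(11)=∅
  fail(4) 'bacc': from fail(3)=5 chase 'c': 5 ⇒ 17;  out={0}∪out(17)={0,4}
  fail(8) 'cbac': from fail(7)=2 chase 'c': 2 ⇒ 3;  out=∅∪out(3)=∅
  fail(14) 'baaa': from fail(13)=11 chase 'a': 11→0 ⇒ 11;  out=∅∪out(11)=∅
  fail(9) 'cbacb': from fail(8)=3 chase 'b': 3→5 ⇒ 6;  out=∅∪out(6)=∅
  fail(15) 'baaab': from fail(14)=11 chase 'b': 11 ⇒ 12;  out=∅∪out(12)={2}
  fail(10) 'cbacbb': from fail(9)=6 chase 'b': 6→1→0 ⇒ 1;  out={1}∪out(1)={1}
  fail(16) 'baaaba': from fail(15)=12 chase 'a': 12→1 ⇒ 2;  out={3}∪out(2)={3}

Scan:
pos 0 'c': at 5
pos 1 'b': at 6
pos 2 'a': at 7
pos 3 'c': at 8
pos 4 'b': at 9
pos 5 'a': at 7 (fail-walked)
pos 6 'c': at 8
pos 7 'b': at 9
pos 8 'b': at 10  ** P1@[3:8]
pos 9 'a': at 2 (fail-walked)
pos 10 'b': at 12 (fail-walked)  ** P2@[9:10]
pos 11 'b': at 1 (fail-walked)
pos 12 'a': at 2
pos 13 'a': at 13
pos 14 'a': at 14
pos 15 'b': at 15  ** P2@[14:15]
pos 16 'a': at 16  ** P3@[11:16]
pos 17 'b': at 12 (fail-walked)  ** P2@[16:17]
pos 18 'a': at 2 (fail-walked)
pos 19 'c': at 3
pos 20 'c': at 4  ** P0@[17:20],P4@[19:20]
pos 21 'c': at 17 (fail-walked)  ** P4@[20:21]
pos 22 'c': at 17 (fail-walked)  ** P4@[21:22]
pos 23 'a': at 11 (fail-walked)
pos 24 'b': at 12  ** P2@[23:24]
pos 25 'c': at 5 (fail-walked)
pos 26 'a': at 11 (fail-walked)
pos 27 'a': at 11 (fail-walked)
pos 28 'b': at 12  ** P2@[27:28]
pos 29 'a': at 2 (fail-walked)
pos 30 'a': at 13
pos 31 'a': at 14
pos 32 'b': at 15  ** P2@[31:32]
pos 33 'a': at 16  ** P3@[28:33]
pos 34 'a': at 13 (fail-walked)
pos 35 'a': at 14
pos 36 'b': at 15  ** P2@[35:36]
pos 37 'a': at 16  ** P3@[32:37]
pos 38 'a': at 13 (fail-walked)
pos 39 'a': at 14
pos 40 'b': at 15  ** P2@[39:40]
pos 41 'a': at 16  ** P3@[36:41]
pos 42 'c': at 3 (fail-walked)
pos 43 'b': at 6 (fail-walked)
pos 44 'a': at 7
pos 45 'c': at 8
pos 46 'b': at 9
pos 47 'b': at 10  ** P1@[42:47]
pos 48 'c': at 5 (fail-walked)
pos 49 'b': at 6
pos 50 'c': at 5 (fail-walked)
pos 51 'a': at 11 (fail-walked)
pos 52 'c': at 5 (fail-walked)
pos 53 'c': at 17  ** P4@[52:53]
pos 54 'a': at 11 (fail-walked)
pos 55 'b': at 12  ** P2@[54:55]
pos 56 'c': at 5 (fail-walked)
pos 57 'a': at 11 (fail-walked)
pos 58 'b': at 12  ** P2@[57:58]
pos 59 'c': at 5 (fail-walked)
pos 60 'b': at 6
pos 61 'c': at 5 (fail-walked)
pos 62 'b': at 6
pos 63 'a': at 7
pos 64 'c': at 8
pos 65 'b': at 9
pos 66 'b': at 10  ** P1@[61:66]
pos 67 'a': at 2 (fail-walked)
pos 68 'b': at 12 (fail-walked)  ** P2@[67:68]

Matches: [[8,1],[10,2],[15,2],[16,3],[17,2],[20,0],[20,4],[21,4],[22,4],[24,2],[28,2],[32,2],[33,3],[36,2],[37,3],[40,2],[41,3],[47,1],[53,4],[55,2],[58,2],[66,1],[68,2]]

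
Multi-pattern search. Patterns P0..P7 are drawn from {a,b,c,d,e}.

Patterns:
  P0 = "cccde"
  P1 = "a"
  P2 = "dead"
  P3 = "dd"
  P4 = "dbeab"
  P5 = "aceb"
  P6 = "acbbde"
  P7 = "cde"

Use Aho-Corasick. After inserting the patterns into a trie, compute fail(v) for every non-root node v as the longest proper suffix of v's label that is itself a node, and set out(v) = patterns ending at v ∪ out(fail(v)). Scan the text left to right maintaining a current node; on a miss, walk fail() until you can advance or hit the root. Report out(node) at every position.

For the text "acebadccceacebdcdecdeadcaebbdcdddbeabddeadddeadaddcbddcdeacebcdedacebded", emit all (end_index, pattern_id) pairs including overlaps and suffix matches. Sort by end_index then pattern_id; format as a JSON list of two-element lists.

Build automaton:
Trie nodes:
  n0 'ε': a→6 c→1 d→7
  n1 'c': c→2 d→23
  n2 'cc': c→3
  n3 'ccc': d→4
  n4 'cccd': e→5
  n5 'cccde': ·  ←P0
  n6 'a': c→16  ←P1
  n7 'd': b→12 d→11 e→8
  n8 'de': a→9
  n9 'dea': d→10
  n10 'dead': ·  ←P2
  n11 'dd': ·  ←P3
  n12 'db': e→13
  n13 'dbe': a→14
  n14 'dbea': b→15
  n15 'dbeab': ·  ←P4
  n16 'ac': b→19 e→17
  n17 'ace': b→18
  n18 'aceb': ·  ←P5
  n19 'acb': b→20
  n20 'acbb': d→21
  n21 'acbbd': e→22
  n22 'acbbde': ·  ←P6
  n23 'cd': e→24
  n24 'cde': ·  ←P7

BFS fail/out derivation:
  fail(1) 'c': from fail(0)=0 chase 'c': 0 ⇒ 0;  out=∅∪out(0)=∅
  fail(6) 'a': from fail(0)=0 chase 'a': 0 ⇒ 0;  out={1}∪out(0)={1}
  fail(7) 'd': from fail(0)=0 chase 'd': 0 ⇒ 0;  out=∅∪out(0)=∅
  fail(2) 'cc': from fail(1)=0 chase 'c': 0 ⇒ 1;  out=∅∪out(1)=∅
  fail(8) 'de': from fail(7)=0 chase 'e': 0 ⇒ 0;  out=∅∪out(0)=∅
  fail(11) 'dd': from fail(7)=0 chase 'd': 0 ⇒ 7;  out={3}∪out(7)={3}
  fail(12) 'db': from fail(7)=0 chase 'b': 0 ⇒ 0;  out=∅∪out(0)=∅
  fail(16) 'ac': from fail(6)=0 chase 'c': 0 ⇒ 1;  out=∅∪out(1)=∅
  fail(23) 'cd': from fail(1)=0 chase 'd': 0 ⇒ 7;  out=∅∪out(7)=∅
  fail(3) 'ccc': from fail(2)=1 chase 'c': 1 ⇒ 2;  out=∅∪out(2)=∅
  fail(9) 'dea': from fail(8)=0 chase 'a': 0 ⇒ 6;  out=∅∪out(6)={1}
  fail(13) 'dbe': from fail(12)=0 chase 'e': 0 ⇒ 0;  out=∅∪out(0)=∅
  fail(17) 'ace': from fail(16)=1 chase 'e': 1→0 ⇒ 0;  out=∅∪out(0)=∅
  fail(19) 'acb': from fail(16)=1 chase 'b': 1→0 ⇒ 0;  out=∅∪out(0)=∅
  fail(24) 'cde': from fail(23)=7 chase 'e': 7 ⇒ 8;  out={7}∪out(8)={7}
  fail(4) 'cccd': from fail(3)=2 chase 'd': 2→1 ⇒ 23;  out=∅∪out(23)=∅
  fail(10) 'dead': from fail(9)=6 chase 'd': 6→0 ⇒ 7;  out={2}∪out(7)={2}
  fail(14) 'dbea': from fail(13)=0 chase 'a': 0 ⇒ 6;  out=∅∪out(6)={1}
  fail(18) 'aceb': from fail(17)=0 chase 'b': 0 ⇒ 0;  out={5}∪out(0)={5}
  fail(20) 'acbb': from fail(19)=0 chase 'b': 0 ⇒ 0;  out=∅∪out(0)=∅
  fail(5) 'cccde': from fail(4)=23 chase 'e': 23 ⇒ 24;  out={0}∪out(24)={0,7}
  fail(15) 'dbeab': from fail(14)=6 chase 'b': 6→0 ⇒ 0;  out={4}∪out(0)={4}
  fail(21) 'acbbd': from fail(20)=0 chase 'd': 0 ⇒ 7;  out=∅∪out(7)=∅
  fail(22) 'acbbde': from fail(21)=7 chase 'e': 7 ⇒ 8;  out={6}∪out(8)={6}

Run:
[0] read 'a'  n0⇒n6  emit P1@[0:0]
[1] read 'c'  n6⇒n16
[2] read 'e'  n16⇒n17
[3] read 'b'  n17⇒n18  emit P5@[0:3]
[4] read 'a'  n18⇒n6 (fail-walked)  emit P1@[4:4]
[5] read 'd'  n6⇒n7 (fail-walked)
[6] read 'c'  n7⇒n1 (fail-walked)
[7] read 'c'  n1⇒n2
[8] read 'c'  n2⇒n3
[9] read 'e'  n3⇒n0 (fail-walked)
[10] read 'a'  n0⇒n6  emit P1@[10:10]
[11] read 'c'  n6⇒n16
[12] read 'e'  n16⇒n17
[13] read 'b'  n17⇒n18  emit P5@[10:13]
[14] read 'd'  n18⇒n7 (fail-walked)
[15] read 'c'  n7⇒n1 (fail-walked)
[16] read 'd'  n1⇒n23
[17] read 'e'  n23⇒n24  emit P7@[15:17]
[18] read 'c'  n24⇒n1 (fail-walked)
[19] read 'd'  n1⇒n23
[20] read 'e'  n23⇒n24  emit P7@[18:20]
[21] read 'a'  n24⇒n9 (fail-walked)  emit P1@[21:21]
[22] read 'd'  n9⇒n10  emit P2@[19:22]
[23] read 'c'  n10⇒n1 (fail-walked)
[24] read 'a'  n1⇒n6 (fail-walked)  emit P1@[24:24]
[25] read 'e'  n6⇒n0 (fail-walked)
[26] read 'b'  n0⇒n0
[27] read 'b'  n0⇒n0
[28] read 'd'  n0⇒n7
[29] read 'c'  n7⇒n1 (fail-walked)
[30] read 'd'  n1⇒n23
[31] read 'd'  n23⇒n11 (fail-walked)  emit P3@[30:31]
[32] read 'd'  n11⇒n11 (fail-walked)  emit P3@[31:32]
[33] read 'b'  n11⇒n12 (fail-walked)
[34] read 'e'  n12⇒n13
[35] read 'a'  n13⇒n14  emit P1@[35:35]
[36] read 'b'  n14⇒n15  emit P4@[32:36]
[37] read 'd'  n15⇒n7 (fail-walked)
[38] read 'd'  n7⇒n11  emit P3@[37:38]
[39] read 'e'  n11⇒n8 (fail-walked)
[40] read 'a'  n8⇒n9  emit P1@[40:40]
[41] read 'd'  n9⇒n10  emit P2@[38:41]
[42] read 'd'  n10⇒n11 (fail-walked)  emit P3@[41:42]
[43] read 'd'  n11⇒n11 (fail-walked)  emit P3@[42:43]
[44] read 'e'  n11⇒n8 (fail-walked)
[45] read 'a'  n8⇒n9  emit P1@[45:45]
[46] read 'd'  n9⇒n10  emit P2@[43:46]
[47] read 'a'  n10⇒n6 (fail-walked)  emit P1@[47:47]
[48] read 'd'  n6⇒n7 (fail-walked)
[49] read 'd'  n7⇒n11  emit P3@[48:49]
[50] read 'c'  n11⇒n1 (fail-walked)
[51] read 'b'  n1⇒n0 (fail-walked)
[52] read 'd'  n0⇒n7
[53] read 'd'  n7⇒n11  emit P3@[52:53]
[54] read 'c'  n11⇒n1 (fail-walked)
[55] read 'd'  n1⇒n23
[56] read 'e'  n23⇒n24  emit P7@[54:56]
[57] read 'a'  n24⇒n9 (fail-walked)  emit P1@[57:57]
[58] read 'c'  n9⇒n16 (fail-walked)
[59] read 'e'  n16⇒n17
[60] read 'b'  n17⇒n18  emit P5@[57:60]
[61] read 'c'  n18⇒n1 (fail-walked)
[62] read 'd'  n1⇒n23
[63] read 'e'  n23⇒n24  emit P7@[61:63]
[64] read 'd'  n24⇒n7 (fail-walked)
[65] read 'a'  n7⇒n6 (fail-walked)  emit P1@[65:65]
[66] read 'c'  n6⇒n16
[67] read 'e'  n16⇒n17
[68] read 'b'  n17⇒n18  emit P5@[65:68]
[69] read 'd'  n18⇒n7 (fail-walked)
[70] read 'e'  n7⇒n8
[71] read 'd'  n8⇒n7 (fail-walked)

All matches (sorted): [[0,1],[3,5],[4,1],[10,1],[13,5],[17,7],[20,7],[21,1],[22,2],[24,1],[31,3],[32,3],[35,1],[36,4],[38,3],[40,1],[41,2],[42,3],[43,3],[45,1],[46,2],[47,1],[49,3],[53,3],[56,7],[57,1],[60,5],[63,7],[65,1],[68,5]]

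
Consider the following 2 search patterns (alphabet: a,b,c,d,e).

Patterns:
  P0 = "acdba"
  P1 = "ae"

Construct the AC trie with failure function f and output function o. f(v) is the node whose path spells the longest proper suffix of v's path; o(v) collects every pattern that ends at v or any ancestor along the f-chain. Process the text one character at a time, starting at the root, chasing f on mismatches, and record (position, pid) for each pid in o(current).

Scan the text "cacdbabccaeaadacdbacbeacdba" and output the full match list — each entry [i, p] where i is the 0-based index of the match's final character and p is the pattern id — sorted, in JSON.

Build automaton:
Trie nodes:
  n0 'ε': a→1
  n1 'a': c→2 e→6
  n2 'ac': d→3
  n3 'acd': b→4
  n4 'acdb': a→5
  n5 'acdba': ·  [P0 ends]
  n6 'ae': ·  [P1 ends]

Failure links (BFS by depth):
  n1('a'): parent n0 fail=0; on 'a' 0 → fail=0;  out ∅∪∅=∅
  n2('ac'): parent n1 fail=0; on 'c' 0 → fail=0;  out ∅∪∅=∅
  n6('ae'): parent n1 fail=0; on 'e' 0 → fail=0;  out {1}∪∅={1}
  n3('acd'): parent n2 fail=0; on 'd' 0 → fail=0;  out ∅∪∅=∅
  n4('acdb'): parent n3 fail=0; on 'b' 0 → fail=0;  out ∅∪∅=∅
  n5('acdba'): parent n4 fail=0; on 'a' 0 → fail=1;  out {0}∪∅={0}

Run:
[0] read 'c'  n0⇒n0
[1] read 'a'  n0⇒n1
[2] read 'c'  n1⇒n2
[3] read 'd'  n2⇒n3
[4] read 'b'  n3⇒n4
[5] read 'a'  n4⇒n5  ** P0@[1:5]
[6] read 'b'  n5⇒n0 ·f
[7] read 'c'  n0⇒n0
[8] read 'c'  n0⇒n0
[9] read 'a'  n0⇒n1
[10] read 'e'  n1⇒n6  ** P1@[9:10]
[11] read 'a'  n6⇒n1 ·f
[12] read 'a'  n1⇒n1 ·f
[13] read 'd'  n1⇒n0 ·f
[14] read 'a'  n0⇒n1
[15] read 'c'  n1⇒n2
[16] read 'd'  n2⇒n3
[17] read 'b'  n3⇒n4
[18] read 'a'  n4⇒n5  ** P0@[14:18]
[19] read 'c'  n5⇒n2 ·f
[20] read 'b'  n2⇒n0 ·f
[21] read 'e'  n0⇒n0
[22] read 'a'  n0⇒n1
[23] read 'c'  n1⇒n2
[24] read 'd'  n2⇒n3
[25] read 'b'  n3⇒n4
[26] read 'a'  n4⇒n5  ** P0@[22:26]

All matches (sorted): [[5,0],[10,1],[18,0],[26,0]]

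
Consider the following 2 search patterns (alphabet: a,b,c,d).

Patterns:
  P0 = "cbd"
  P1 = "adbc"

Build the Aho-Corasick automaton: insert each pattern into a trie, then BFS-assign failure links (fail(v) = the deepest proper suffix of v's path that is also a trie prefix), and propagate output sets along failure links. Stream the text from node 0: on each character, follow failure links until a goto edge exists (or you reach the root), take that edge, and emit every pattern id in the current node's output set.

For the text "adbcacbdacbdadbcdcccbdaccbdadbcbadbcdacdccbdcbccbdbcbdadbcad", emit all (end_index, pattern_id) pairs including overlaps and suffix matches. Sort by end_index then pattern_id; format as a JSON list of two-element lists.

Build:
Trie (insert patterns):
  0='ε' goto a→4 c→1
  1='c' goto b→2
  2='cb' goto d→3
  3='cbd' goto ·  [P0 ends]
  4='a' goto d→5
  5='ad' goto b→6
  6='adb' goto c→7
  7='adbc' goto ·  [P1 ends]

Failure links (BFS by depth):
  n1('c'): parent n0 fail=0; on 'c' 0 → fail=0;  out ∅∪∅=∅
  n4('a'): parent n0 fail=0; on 'a' 0 → fail=0;  out ∅∪∅=∅
  n2('cb'): parent n1 fail=0; on 'b' 0 → fail=0;  out ∅∪∅=∅
  n5('ad'): parent n4 fail=0; on 'd' 0 → fail=0;  out ∅∪∅=∅
  n3('cbd'): parent n2 fail=0; on 'd' 0 → fail=0;  out {0}∪∅={0}
  n6('adb'): parent n5 fail=0; on 'b' 0 → fail=0;  out ∅∪∅=∅
  n7('adbc'): parent n6 fail=0; on 'c' 0 → fail=1;  out {1}∪∅={1}

Run:
pos 0 'a': at 4
pos 1 'd': at 5
pos 2 'b': at 6
pos 3 'c': at 7  → match P1@[0:3]
pos 4 'a': at 4 (fail-walked)
pos 5 'c': at 1 (fail-walked)
pos 6 'b': at 2
pos 7 'd': at 3  → match P0@[5:7]
pos 8 'a': at 4 (fail-walked)
pos 9 'c': at 1 (fail-walked)
pos 10 'b': at 2
pos 11 'd': at 3  → match P0@[9:11]
pos 12 'a': at 4 (fail-walked)
pos 13 'd': at 5
pos 14 'b': at 6
pos 15 'c': at 7  → match P1@[12:15]
pos 16 'd': at 0 (fail-walked)
pos 17 'c': at 1
pos 18 'c': at 1 (fail-walked)
pos 19 'c': at 1 (fail-walked)
pos 20 'b': at 2
pos 21 'd': at 3  → match P0@[19:21]
pos 22 'a': at 4 (fail-walked)
pos 23 'c': at 1 (fail-walked)
pos 24 'c': at 1 (fail-walked)
pos 25 'b': at 2
pos 26 'd': at 3  → match P0@[24:26]
pos 27 'a': at 4 (fail-walked)
pos 28 'd': at 5
pos 29 'b': at 6
pos 30 'c': at 7  → match P1@[27:30]
pos 31 'b': at 2 (fail-walked)
pos 32 'a': at 4 (fail-walked)
pos 33 'd': at 5
pos 34 'b': at 6
pos 35 'c': at 7  → match P1@[32:35]
pos 36 'd': at 0 (fail-walked)
pos 37 'a': at 4
pos 38 'c': at 1 (fail-walked)
pos 39 'd': at 0 (fail-walked)
pos 40 'c': at 1
pos 41 'c': at 1 (fail-walked)
pos 42 'b': at 2
pos 43 'd': at 3  → match P0@[41:43]
pos 44 'c': at 1 (fail-walked)
pos 45 'b': at 2
pos 46 'c': at 1 (fail-walked)
pos 47 'c': at 1 (fail-walked)
pos 48 'b': at 2
pos 49 'd': at 3  → match P0@[47:49]
pos 50 'b': at 0 (fail-walked)
pos 51 'c': at 1
pos 52 'b': at 2
pos 53 'd': at 3  → match P0@[51:53]
pos 54 'a': at 4 (fail-walked)
pos 55 'd': at 5
pos 56 'b': at 6
pos 57 'c': at 7  → match P1@[54:57]
pos 58 'a': at 4 (fail-walked)
pos 59 'd': at 5

Matches: [[3,1],[7,0],[11,0],[15,1],[21,0],[26,0],[30,1],[35,1],[43,0],[49,0],[53,0],[57,1]]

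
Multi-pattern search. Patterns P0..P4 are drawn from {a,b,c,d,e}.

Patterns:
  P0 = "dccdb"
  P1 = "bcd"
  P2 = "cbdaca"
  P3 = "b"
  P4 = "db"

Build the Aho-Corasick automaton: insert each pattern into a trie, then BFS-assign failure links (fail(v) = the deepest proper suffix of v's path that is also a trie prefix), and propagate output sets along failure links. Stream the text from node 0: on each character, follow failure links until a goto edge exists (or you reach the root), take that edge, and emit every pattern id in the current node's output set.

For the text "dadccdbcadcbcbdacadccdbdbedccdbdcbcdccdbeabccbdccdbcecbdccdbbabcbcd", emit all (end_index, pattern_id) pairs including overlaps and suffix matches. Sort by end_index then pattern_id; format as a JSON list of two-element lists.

Construct AC machine:
Trie nodes:
  0='ε' goto b→6 c→9 d→1
  1='d' goto b→15 c→2
  2='dc' goto c→3
  3='dcc' goto d→4
  4='dccd' goto b→5
  5='dccdb' goto ·  ←P0
  6='b' goto c→7  ←P3
  7='bc' goto d→8
  8='bcd' goto ·  ←P1
  9='c' goto b→10
  10='cb' goto d→11
  11='cbd' goto a→12
  12='cbda' goto c→13
  13='cbdac' goto a→14
  14='cbdaca' goto ·  ←P2
  15='db' goto ·  ←P4

Failure links (BFS by depth):
  fail(1) 'd': from fail(0)=0 chase 'd': 0 ⇒ 0;  out=∅∪out(0)=∅
  fail(6) 'b': from fail(0)=0 chase 'b': 0 ⇒ 0;  out={3}∪out(0)={3}
  fail(9) 'c': from fail(0)=0 chase 'c': 0 ⇒ 0;  out=∅∪out(0)=∅
  fail(2) 'dc': from fail(1)=0 chase 'c': 0 ⇒ 9;  out=∅∪out(9)=∅
  fail(7) 'bc': from fail(6)=0 chase 'c': 0 ⇒ 9;  out=∅∪out(9)=∅
  fail(10) 'cb': from fail(9)=0 chase 'b': 0 ⇒ 6;  out=∅∪out(6)={3}
  fail(15) 'db': from fail(1)=0 chase 'b': 0 ⇒ 6;  out={4}∪out(6)={3,4}
  fail(3) 'dcc': from fail(2)=9 chase 'c': 9→0 ⇒ 9;  out=∅∪out(9)=∅
  fail(8) 'bcd': from fail(7)=9 chase 'd': 9→0 ⇒ 1;  out={1}∪out(1)={1}
  fail(11) 'cbd': from fail(10)=6 chase 'd': 6→0 ⇒ 1;  out=∅∪out(1)=∅
  fail(4) 'dccd': from fail(3)=9 chase 'd': 9→0 ⇒ 1;  out=∅∪out(1)=∅
  fail(12) 'cbda': from fail(11)=1 chase 'a': 1→0 ⇒ 0;  out=∅∪out(0)=∅
  fail(5) 'dccdb': from fail(4)=1 chase 'b': 1 ⇒ 15;  out={0}∪out(15)={0,3,4}
  fail(13) 'cbdac': from fail(12)=0 chase 'c': 0 ⇒ 9;  out=∅∪out(9)=∅
  fail(14) 'cbdaca': from fail(13)=9 chase 'a': 9→0 ⇒ 0;  out={2}∪out(0)={2}

Text stream:
pos 0 'd': at 1
pos 1 'a': at 0 (fail-walked)
pos 2 'd': at 1
pos 3 'c': at 2
pos 4 'c': at 3
pos 5 'd': at 4
pos 6 'b': at 5  ** P0@[2:6],P3@[6:6],P4@[5:6]
pos 7 'c': at 7 (fail-walked)
pos 8 'a': at 0 (fail-walked)
pos 9 'd': at 1
pos 10 'c': at 2
pos 11 'b': at 10 (fail-walked)  ** P3@[11:11]
pos 12 'c': at 7 (fail-walked)
pos 13 'b': at 10 (fail-walked)  ** P3@[13:13]
pos 14 'd': at 11
pos 15 'a': at 12
pos 16 'c': at 13
pos 17 'a': at 14  ** P2@[12:17]
pos 18 'd': at 1 (fail-walked)
pos 19 'c': at 2
pos 20 'c': at 3
pos 21 'd': at 4
pos 22 'b': at 5  ** P0@[18:22],P3@[22:22],P4@[21:22]
pos 23 'd': at 1 (fail-walked)
pos 24 'b': at 15  ** P3@[24:24],P4@[23:24]
pos 25 'e': at 0 (fail-walked)
pos 26 'd': at 1
pos 27 'c': at 2
pos 28 'c': at 3
pos 29 'd': at 4
pos 30 'b': at 5  ** P0@[26:30],P3@[30:30],P4@[29:30]
pos 31 'd': at 1 (fail-walked)
pos 32 'c': at 2
pos 33 'b': at 10 (fail-walked)  ** P3@[33:33]
pos 34 'c': at 7 (fail-walked)
pos 35 'd': at 8  ** P1@[33:35]
pos 36 'c': at 2 (fail-walked)
pos 37 'c': at 3
pos 38 'd': at 4
pos 39 'b': at 5  ** P0@[35:39],P3@[39:39],P4@[38:39]
pos 40 'e': at 0 (fail-walked)
pos 41 'a': at 0
pos 42 'b': at 6  ** P3@[42:42]
pos 43 'c': at 7
pos 44 'c': at 9 (fail-walked)
pos 45 'b': at 10  ** P3@[45:45]
pos 46 'd': at 11
pos 47 'c': at 2 (fail-walked)
pos 48 'c': at 3
pos 49 'd': at 4
pos 50 'b': at 5  ** P0@[46:50],P3@[50:50],P4@[49:50]
pos 51 'c': at 7 (fail-walked)
pos 52 'e': at 0 (fail-walked)
pos 53 'c': at 9
pos 54 'b': at 10  ** P3@[54:54]
pos 55 'd': at 11
pos 56 'c': at 2 (fail-walked)
pos 57 'c': at 3
pos 58 'd': at 4
pos 59 'b': at 5  ** P0@[55:59],P3@[59:59],P4@[58:59]
pos 60 'b': at 6 (fail-walked)  ** P3@[60:60]
pos 61 'a': at 0 (fail-walked)
pos 62 'b': at 6  ** P3@[62:62]
pos 63 'c': at 7
pos 64 'b': at 10 (fail-walked)  ** P3@[64:64]
pos 65 'c': at 7 (fail-walked)
pos 66 'd': at 8  ** P1@[64:66]

Result: [[6,0],[6,3],[6,4],[11,3],[13,3],[17,2],[22,0],[22,3],[22,4],[24,3],[24,4],[30,0],[30,3],[30,4],[33,3],[35,1],[39,0],[39,3],[39,4],[42,3],[45,3],[50,0],[50,3],[50,4],[54,3],[59,0],[59,3],[59,4],[60,3],[62,3],[64,3],[66,1]]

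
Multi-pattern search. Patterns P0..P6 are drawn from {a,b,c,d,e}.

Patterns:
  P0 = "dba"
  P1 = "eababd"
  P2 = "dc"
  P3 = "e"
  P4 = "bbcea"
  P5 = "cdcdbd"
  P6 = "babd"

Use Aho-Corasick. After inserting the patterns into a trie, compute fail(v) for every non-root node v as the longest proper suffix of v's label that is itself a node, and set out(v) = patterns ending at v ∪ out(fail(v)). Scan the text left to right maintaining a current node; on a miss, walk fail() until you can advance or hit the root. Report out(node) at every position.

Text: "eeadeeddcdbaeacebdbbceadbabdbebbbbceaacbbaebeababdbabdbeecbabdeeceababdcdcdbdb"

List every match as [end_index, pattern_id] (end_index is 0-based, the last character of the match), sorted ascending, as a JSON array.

Construct AC machine:
Trie nodes:
  n0 'ε': b→11 c→16 d→1 e→4
  n1 'd': b→2 c→10
  n2 'db': a→3
  n3 'dba': ·  ←P0
  n4 'e': a→5  ←P3
  n5 'ea': b→6
  n6 'eab': a→7
  n7 'eaba': b→8
  n8 'eabab': d→9
  n9 'eababd': ·  ←P1
  n10 'dc': ·  ←P2
  n11 'b': a→22 b→12
  n12 'bb': c→13
  n13 'bbc': e→14
  n14 'bbce': a→15
  n15 'bbcea': ·  ←P4
  n16 'c': d→17
  n17 'cd': c→18
  n18 'cdc': d→19
  n19 'cdcd': b→20
  n20 'cdcdb': d→21
  n21 'cdcdbd': ·  ←P5
  n22 'ba': b→23
  n23 'bab': d→24
  n24 'babd': ·  ←P6

Failure links (BFS by depth):
  n1('d'): parent n0 fail=0; on 'd' 0 → fail=0;  out ∅∪∅=∅
  n4('e'): parent n0 fail=0; on 'e' 0 → fail=0;  out {3}∪∅={3}
  n11('b'): parent n0 fail=0; on 'b' 0 → fail=0;  out ∅∪∅=∅
  n16('c'): parent n0 fail=0; on 'c' 0 → fail=0;  out ∅∪∅=∅
  n2('db'): parent n1 fail=0; on 'b' 0 → fail=11;  out ∅∪∅=∅
  n5('ea'): parent n4 fail=0; on 'a' 0 → fail=0;  out ∅∪∅=∅
  n10('dc'): parent n1 fail=0; on 'c' 0 → fail=16;  out {2}∪∅={2}
  n12('bb'): parent n11 fail=0; on 'b' 0 → fail=11;  out ∅∪∅=∅
  n17('cd'): parent n16 fail=0; on 'd' 0 → fail=1;  out ∅∪∅=∅
  n22('ba'): parent n11 fail=0; on 'a' 0 → fail=0;  out ∅∪∅=∅
  n3('dba'): parent n2 fail=11; on 'a' 11 → fail=22;  out {0}∪∅={0}
  n6('eab'): parent n5 fail=0; on 'b' 0 → fail=11;  out ∅∪∅=∅
  n13('bbc'): parent n12 fail=11; on 'c' 11→0 → fail=16;  out ∅∪∅=∅
  n18('cdc'): parent n17 fail=1; on 'c' 1 → fail=10;  out ∅∪{2}={2}
  n23('bab'): parent n22 fail=0; on 'b' 0 → fail=11;  out ∅∪∅=∅
  n7('eaba'): parent n6 fail=11; on 'a' 11 → fail=22;  out ∅∪∅=∅
  n14('bbce'): parent n13 fail=16; on 'e' 16→0 → fail=4;  out ∅∪{3}={3}
  n19('cdcd'): parent n18 fail=10; on 'd' 10→16 → fail=17;  out ∅∪∅=∅
  n24('babd'): parent n23 fail=11; on 'd' 11→0 → fail=1;  out {6}∪∅={6}
  n8('eabab'): parent n7 fail=22; on 'b' 22 → fail=23;  out ∅∪∅=∅
  n15('bbcea'): parent n14 fail=4; on 'a' 4 → fail=5;  out {4}∪∅={4}
  n20('cdcdb'): parent n19 fail=17; on 'b' 17→1 → fail=2;  out ∅∪∅=∅
  n9('eababd'): parent n8 fail=23; on 'd' 23 → fail=24;  out {1}∪{6}={1,6}
  n21('cdcdbd'): parent n20 fail=2; on 'd' 2→11→0 → fail=1;  out {5}∪∅={5}

Text stream:
i=0 'e': node 0→4  ** P3@[0:0]
i=1 'e': node 4→4 (fail-walked)  ** P3@[1:1]
i=2 'a': node 4→5
i=3 'd': node 5→1 (fail-walked)
i=4 'e': node 1→4 (fail-walked)  ** P3@[4:4]
i=5 'e': node 4→4 (fail-walked)  ** P3@[5:5]
i=6 'd': node 4→1 (fail-walked)
i=7 'd': node 1→1 (fail-walked)
i=8 'c': node 1→10  ** P2@[7:8]
i=9 'd': node 10→17 (fail-walked)
i=10 'b': node 17→2 (fail-walked)
i=11 'a': node 2→3  ** P0@[9:11]
i=12 'e': node 3→4 (fail-walked)  ** P3@[12:12]
i=13 'a': node 4→5
i=14 'c': node 5→16 (fail-walked)
i=15 'e': node 16→4 (fail-walked)  ** P3@[15:15]
i=16 'b': node 4→11 (fail-walked)
i=17 'd': node 11→1 (fail-walked)
i=18 'b': node 1→2
i=19 'b': node 2→12 (fail-walked)
i=20 'c': node 12→13
i=21 'e': node 13→14  ** P3@[21:21]
i=22 'a': node 14→15  ** P4@[18:22]
i=23 'd': node 15→1 (fail-walked)
i=24 'b': node 1→2
i=25 'a': node 2→3  ** P0@[23:25]
i=26 'b': node 3→23 (fail-walked)
i=27 'd': node 23→24  ** P6@[24:27]
i=28 'b': node 24→2 (fail-walked)
i=29 'e': node 2→4 (fail-walked)  ** P3@[29:29]
i=30 'b': node 4→11 (fail-walked)
i=31 'b': node 11→12
i=32 'b': node 12→12 (fail-walked)
i=33 'b': node 12→12 (fail-walked)
i=34 'c': node 12→13
i=35 'e': node 13→14  ** P3@[35:35]
i=36 'a': node 14→15  ** P4@[32:36]
i=37 'a': node 15→0 (fail-walked)
i=38 'c': node 0→16
i=39 'b': node 16→11 (fail-walked)
i=40 'b': node 11→12
i=41 'a': node 12→22 (fail-walked)
i=42 'e': node 22→4 (fail-walked)  ** P3@[42:42]
i=43 'b': node 4→11 (fail-walked)
i=44 'e': node 11→4 (fail-walked)  ** P3@[44:44]
i=45 'a': node 4→5
i=46 'b': node 5→6
i=47 'a': node 6→7
i=48 'b': node 7→8
i=49 'd': node 8→9  ** P1@[44:49],P6@[46:49]
i=50 'b': node 9→2 (fail-walked)
i=51 'a': node 2→3  ** P0@[49:51]
i=52 'b': node 3→23 (fail-walked)
i=53 'd': node 23→24  ** P6@[50:53]
i=54 'b': node 24→2 (fail-walked)
i=55 'e': node 2→4 (fail-walked)  ** P3@[55:55]
i=56 'e': node 4→4 (fail-walked)  ** P3@[56:56]
i=57 'c': node 4→16 (fail-walked)
i=58 'b': node 16→11 (fail-walked)
i=59 'a': node 11→22
i=60 'b': node 22→23
i=61 'd': node 23→24  ** P6@[58:61]
i=62 'e': node 24→4 (fail-walked)  ** P3@[62:62]
i=63 'e': node 4→4 (fail-walked)  ** P3@[63:63]
i=64 'c': node 4→16 (fail-walked)
i=65 'e': node 16→4 (fail-walked)  ** P3@[65:65]
i=66 'a': node 4→5
i=67 'b': node 5→6
i=68 'a': node 6→7
i=69 'b': node 7→8
i=70 'd': node 8→9  ** P1@[65:70],P6@[67:70]
i=71 'c': node 9→10 (fail-walked)  ** P2@[70:71]
i=72 'd': node 10→17 (fail-walked)
i=73 'c': node 17→18  ** P2@[72:73]
i=74 'd': node 18→19
i=75 'b': node 19→20
i=76 'd': node 20→21  ** P5@[71:76]
i=77 'b': node 21→2 (fail-walked)

Result: [[0,3],[1,3],[4,3],[5,3],[8,2],[11,0],[12,3],[15,3],[21,3],[22,4],[25,0],[27,6],[29,3],[35,3],[36,4],[42,3],[44,3],[49,1],[49,6],[51,0],[53,6],[55,3],[56,3],[61,6],[62,3],[63,3],[65,3],[70,1],[70,6],[71,2],[73,2],[76,5]]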